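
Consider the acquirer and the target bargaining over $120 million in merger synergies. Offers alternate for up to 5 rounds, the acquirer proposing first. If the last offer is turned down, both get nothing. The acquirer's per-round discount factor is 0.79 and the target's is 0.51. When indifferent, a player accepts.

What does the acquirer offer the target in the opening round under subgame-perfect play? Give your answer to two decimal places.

18.03

Round 5 (the acquirer proposes): the target will accept anything ≥ 0, so the acquirer offers 0 and keeps 120.
Round 4 (the target proposes): the acquirer can get 120 next round, worth 0.79 × 120 = 94.8 now; the target offers that and keeps 25.2.
Round 3 (the acquirer proposes): the target can get 25.2 next round, worth 0.51 × 25.2 = 12.852 now; the acquirer offers that and keeps 107.148.
Round 2 (the target proposes): the acquirer can get 107.148 next round, worth 0.79 × 107.148 = 84.64692 now. The target offers 84.64692 and keeps 120 − 84.64692 = 35.35308.
Round 1 (the acquirer proposes): the target can get 35.35308 next round, worth 0.51 × 35.35308 = 18.0300708 now. The acquirer offers 18.0300708 and keeps 120 − 18.0300708 = 101.9699292.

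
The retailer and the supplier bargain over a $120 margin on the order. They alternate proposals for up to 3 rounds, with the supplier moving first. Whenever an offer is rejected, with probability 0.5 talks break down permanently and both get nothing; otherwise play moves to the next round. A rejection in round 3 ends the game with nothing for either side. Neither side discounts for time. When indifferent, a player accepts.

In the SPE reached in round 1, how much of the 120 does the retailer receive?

30

Round 3 (the supplier proposes): the retailer will accept anything ≥ 0, so the supplier offers 0 and keeps 120.
Round 2 (the retailer proposes): rejecting gives the supplier an expected 0.5 × 120 = 60; the retailer offers that and keeps 60.
Round 1 (the supplier proposes): rejecting gives the retailer an expected 0.5 × 60 = 30, so the supplier offers 30, keeping 90.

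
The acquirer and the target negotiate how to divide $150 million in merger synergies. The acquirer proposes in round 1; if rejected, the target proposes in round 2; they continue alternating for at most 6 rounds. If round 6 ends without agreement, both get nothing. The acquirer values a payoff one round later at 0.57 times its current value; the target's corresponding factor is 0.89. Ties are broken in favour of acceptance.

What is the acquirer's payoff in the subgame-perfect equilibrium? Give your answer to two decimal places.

Round 6 (the target proposes): the acquirer will accept anything ≥ 0, so the target offers 0 and keeps 150.
Round 5 (the acquirer proposes): the target can get 150 next round, worth 0.89 × 150 = 133.5 now, so the acquirer offers 133.5, keeping 16.5.
Round 4 (the target proposes): the acquirer can get 16.5 next round, worth 0.57 × 16.5 = 9.405 now. The target offers 9.405 and keeps 150 − 9.405 = 140.595.
Round 3 (the acquirer proposes): the target can get 140.595 next round, worth 0.89 × 140.595 = 125.12955 now. The acquirer offers 125.12955 and keeps 150 − 125.12955 = 24.87045.
Round 2 (the target proposes): the acquirer can get 24.87045 next round, worth 0.57 × 24.87045 = 14.1761565 now, so the target offers 14.1761565, keeping 135.8238435.
Round 1 (the acquirer proposes): the target can get 135.8238435 next round, worth 0.89 × 135.8238435 = 120.883220715 now. The acquirer offers 120.883220715 and keeps 150 − 120.883220715 = 29.116779285.

29.12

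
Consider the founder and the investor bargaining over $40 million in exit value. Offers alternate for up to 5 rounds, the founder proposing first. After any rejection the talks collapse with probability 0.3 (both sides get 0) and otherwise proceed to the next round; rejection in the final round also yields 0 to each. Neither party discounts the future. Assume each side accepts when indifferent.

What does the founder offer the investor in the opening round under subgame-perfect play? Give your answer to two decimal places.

By backward induction:
Round 5 (the founder proposes): rejection yields 0 for the investor; the founder offers 0 and keeps 40.
Round 4 (the investor proposes): rejecting gives the founder an expected 0.7 × 40 = 28; the investor offers that and keeps 12.
Round 3 (the founder proposes): rejecting gives the investor an expected 0.7 × 12 = 8.4; the founder offers that and keeps 31.6.
Round 2 (the investor proposes): rejecting gives the founder an expected 0.7 × 31.6 = 22.12. The investor offers 22.12 and keeps 40 − 22.12 = 17.88.
Round 1 (the founder proposes): rejecting gives the investor an expected 0.7 × 17.88 = 12.516; the founder offers that and keeps 27.484.

12.52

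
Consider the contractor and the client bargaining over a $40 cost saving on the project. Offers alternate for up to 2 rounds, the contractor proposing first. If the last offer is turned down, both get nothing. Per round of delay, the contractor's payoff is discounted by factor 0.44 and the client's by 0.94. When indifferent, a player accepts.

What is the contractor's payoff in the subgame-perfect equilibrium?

2.4

Round 2 (the client proposes): the contractor will accept anything ≥ 0, so the client offers 0 and keeps 40.
Round 1 (the contractor proposes): the client can get 40 next round, worth 0.94 × 40 = 37.6 now; the contractor offers that and keeps 2.4.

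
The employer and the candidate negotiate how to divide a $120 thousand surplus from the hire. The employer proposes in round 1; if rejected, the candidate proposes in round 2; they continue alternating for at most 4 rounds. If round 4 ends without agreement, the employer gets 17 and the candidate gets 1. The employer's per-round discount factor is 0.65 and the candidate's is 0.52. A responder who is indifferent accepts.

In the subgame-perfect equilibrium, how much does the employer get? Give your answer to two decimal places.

Round 4 (the candidate proposes): the employer gets 17 if talks fail, so the candidate offers 17 and keeps 103.
Round 3 (the employer proposes): the candidate can get 103 next round, worth 0.52 × 103 = 53.56 now; the employer offers that and keeps 66.44.
Round 2 (the candidate proposes): the employer can get 66.44 next round, worth 0.65 × 66.44 = 43.186 now. The candidate offers 43.186 and keeps 120 − 43.186 = 76.814.
Round 1 (the employer proposes): the candidate can get 76.814 next round, worth 0.52 × 76.814 = 39.94328 now; the employer offers that and keeps 80.05672.

80.06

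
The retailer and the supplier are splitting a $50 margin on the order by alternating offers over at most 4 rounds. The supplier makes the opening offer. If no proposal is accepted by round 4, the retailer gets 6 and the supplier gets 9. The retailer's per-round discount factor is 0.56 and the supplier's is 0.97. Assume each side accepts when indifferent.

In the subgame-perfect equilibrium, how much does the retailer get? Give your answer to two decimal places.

13.31

Round 4 (the retailer proposes): the supplier gets 9 if talks fail, so the retailer offers 9 and keeps 41.
Round 3 (the supplier proposes): the retailer can get 41 next round, worth 0.56 × 41 = 22.96 now. The supplier offers 22.96 and keeps 50 − 22.96 = 27.04.
Round 2 (the retailer proposes): the supplier can get 27.04 next round, worth 0.97 × 27.04 = 26.2288 now; the retailer offers that and keeps 23.7712.
Round 1 (the supplier proposes): the retailer can get 23.7712 next round, worth 0.56 × 23.7712 = 13.311872 now, so the supplier offers 13.311872, keeping 36.688128.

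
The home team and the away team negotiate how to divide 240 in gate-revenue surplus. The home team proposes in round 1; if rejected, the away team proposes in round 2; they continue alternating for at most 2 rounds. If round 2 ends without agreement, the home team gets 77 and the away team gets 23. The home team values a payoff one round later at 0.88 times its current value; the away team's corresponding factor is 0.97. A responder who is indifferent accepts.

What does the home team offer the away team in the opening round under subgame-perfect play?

158.11

By backward induction:
Round 2 (the away team proposes): the home team gets 77 if talks fail, so the away team offers 77 and keeps 163.
Round 1 (the home team proposes): the away team can get 163 next round, worth 0.97 × 163 = 158.11 now. The home team offers 158.11 and keeps 240 − 158.11 = 81.89.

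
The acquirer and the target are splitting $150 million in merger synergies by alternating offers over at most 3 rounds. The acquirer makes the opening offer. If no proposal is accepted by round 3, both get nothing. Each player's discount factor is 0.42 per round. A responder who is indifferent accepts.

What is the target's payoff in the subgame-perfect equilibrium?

Solve by backward induction from round 3.
Round 3 (the acquirer proposes): the target will accept anything ≥ 0, so the acquirer offers 0 and keeps 150.
Round 2 (the target proposes): the acquirer can get 150 next round, worth 0.42 × 150 = 63 now. The target offers 63 and keeps 150 − 63 = 87.
Round 1 (the acquirer proposes): the target can get 87 next round, worth 0.42 × 87 = 36.54 now; the acquirer offers that and keeps 113.46.

36.54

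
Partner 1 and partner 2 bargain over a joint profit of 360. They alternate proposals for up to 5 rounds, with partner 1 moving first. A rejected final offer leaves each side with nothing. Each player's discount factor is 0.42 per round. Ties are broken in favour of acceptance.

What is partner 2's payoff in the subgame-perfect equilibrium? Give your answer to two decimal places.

103.17

Round 5 (partner 1 proposes): partner 2 will accept anything ≥ 0, so partner 1 offers 0 and keeps 360.
Round 4 (partner 2 proposes): partner 1 can get 360 next round, worth 0.42 × 360 = 151.2 now. Partner 2 offers 151.2 and keeps 360 − 151.2 = 208.8.
Round 3 (partner 1 proposes): partner 2 can get 208.8 next round, worth 0.42 × 208.8 = 87.696 now, so partner 1 offers 87.696, keeping 272.304.
Round 2 (partner 2 proposes): partner 1 can get 272.304 next round, worth 0.42 × 272.304 = 114.36768 now; partner 2 offers that and keeps 245.63232.
Round 1 (partner 1 proposes): partner 2 can get 245.63232 next round, worth 0.42 × 245.63232 = 103.1655744 now, so partner 1 offers 103.1655744, keeping 256.8344256.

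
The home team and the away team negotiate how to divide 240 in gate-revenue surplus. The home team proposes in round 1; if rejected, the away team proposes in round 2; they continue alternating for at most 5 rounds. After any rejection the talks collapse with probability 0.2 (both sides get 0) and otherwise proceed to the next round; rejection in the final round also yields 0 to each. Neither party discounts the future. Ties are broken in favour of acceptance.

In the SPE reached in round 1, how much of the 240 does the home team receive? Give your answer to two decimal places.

By backward induction:
Round 5 (the home team proposes): rejection yields 0 for the away team; the home team offers 0 and keeps 240.
Round 4 (the away team proposes): rejecting gives the home team an expected 0.8 × 240 = 192, so the away team offers 192, keeping 48.
Round 3 (the home team proposes): rejecting gives the away team an expected 0.8 × 48 = 38.4. The home team offers 38.4 and keeps 240 − 38.4 = 201.6.
Round 2 (the away team proposes): rejecting gives the home team an expected 0.8 × 201.6 = 161.28; the away team offers that and keeps 78.72.
Round 1 (the home team proposes): rejecting gives the away team an expected 0.8 × 78.72 = 62.976; the home team offers that and keeps 177.024.

177.02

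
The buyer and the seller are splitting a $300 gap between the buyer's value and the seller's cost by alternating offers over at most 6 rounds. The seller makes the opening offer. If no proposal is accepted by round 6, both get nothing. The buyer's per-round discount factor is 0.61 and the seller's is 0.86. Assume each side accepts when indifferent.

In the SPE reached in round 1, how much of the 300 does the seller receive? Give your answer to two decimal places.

Round 6 (the buyer proposes): the seller will accept anything ≥ 0, so the buyer offers 0 and keeps 300.
Round 5 (the seller proposes): the buyer can get 300 next round, worth 0.61 × 300 = 183 now; the seller offers that and keeps 117.
Round 4 (the buyer proposes): the seller can get 117 next round, worth 0.86 × 117 = 100.62 now. The buyer offers 100.62 and keeps 300 − 100.62 = 199.38.
Round 3 (the seller proposes): the buyer can get 199.38 next round, worth 0.61 × 199.38 = 121.6218 now; the seller offers that and keeps 178.3782.
Round 2 (the buyer proposes): the seller can get 178.3782 next round, worth 0.86 × 178.3782 = 153.405252 now; the buyer offers that and keeps 146.594748.
Round 1 (the seller proposes): the buyer can get 146.594748 next round, worth 0.61 × 146.594748 = 89.42279628 now, so the seller offers 89.42279628, keeping 210.57720372.

210.58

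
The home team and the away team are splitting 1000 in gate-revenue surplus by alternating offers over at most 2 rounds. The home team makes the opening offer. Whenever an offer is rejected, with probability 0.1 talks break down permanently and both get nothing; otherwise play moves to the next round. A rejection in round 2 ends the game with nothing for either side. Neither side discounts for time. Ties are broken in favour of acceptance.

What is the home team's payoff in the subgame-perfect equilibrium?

100

Round 2 (the away team proposes): rejection yields 0 for the home team; the away team offers 0 and keeps 1000.
Round 1 (the home team proposes): rejecting gives the away team an expected 0.9 × 1000 = 900; the home team offers that and keeps 100.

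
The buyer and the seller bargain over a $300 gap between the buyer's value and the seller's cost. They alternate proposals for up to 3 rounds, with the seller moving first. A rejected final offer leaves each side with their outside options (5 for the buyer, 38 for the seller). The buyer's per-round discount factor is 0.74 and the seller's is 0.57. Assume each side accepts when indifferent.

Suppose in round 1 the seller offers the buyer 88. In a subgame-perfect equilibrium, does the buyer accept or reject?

Work out the buyer's continuation value if the offer is rejected.
Round 3 (the seller proposes): the buyer gets 5 if talks fail, so the seller offers 5 and keeps 295.
Round 2 (the buyer proposes): the seller can get 295 next round, worth 0.57 × 295 = 168.15 now. The buyer offers 168.15 and keeps 300 − 168.15 = 131.85.
So by rejecting in round 1, the buyer gets 131.85 next round, worth 0.74 × 131.85 = 97.569 now.
Offer 88 < 97.569, so the buyer rejects.

Reject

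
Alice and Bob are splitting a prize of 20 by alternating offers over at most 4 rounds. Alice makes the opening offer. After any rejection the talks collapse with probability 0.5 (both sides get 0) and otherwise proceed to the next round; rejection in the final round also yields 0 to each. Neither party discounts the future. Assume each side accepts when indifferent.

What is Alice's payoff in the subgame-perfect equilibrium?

12.5

By backward induction:
Round 4 (Bob proposes): rejection yields 0 for Alice; Bob offers 0 and keeps 20.
Round 3 (Alice proposes): rejecting gives Bob an expected 0.5 × 20 = 10, so Alice offers 10, keeping 10.
Round 2 (Bob proposes): rejecting gives Alice an expected 0.5 × 10 = 5. Bob offers 5 and keeps 20 − 5 = 15.
Round 1 (Alice proposes): rejecting gives Bob an expected 0.5 × 15 = 7.5; Alice offers that and keeps 12.5.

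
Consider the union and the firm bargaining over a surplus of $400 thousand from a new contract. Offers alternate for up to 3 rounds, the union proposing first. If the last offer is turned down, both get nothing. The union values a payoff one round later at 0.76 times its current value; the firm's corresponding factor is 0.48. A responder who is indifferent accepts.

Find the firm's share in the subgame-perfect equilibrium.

Round 3 (the union proposes): the firm will accept anything ≥ 0, so the union offers 0 and keeps 400.
Round 2 (the firm proposes): the union can get 400 next round, worth 0.76 × 400 = 304 now; the firm offers that and keeps 96.
Round 1 (the union proposes): the firm can get 96 next round, worth 0.48 × 96 = 46.08 now, so the union offers 46.08, keeping 353.92.

46.08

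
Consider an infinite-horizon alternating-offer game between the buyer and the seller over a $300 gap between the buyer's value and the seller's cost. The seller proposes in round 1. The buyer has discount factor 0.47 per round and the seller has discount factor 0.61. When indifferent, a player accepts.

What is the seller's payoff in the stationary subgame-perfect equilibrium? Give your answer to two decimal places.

In a stationary SPE each proposer offers the other exactly their discounted continuation value.
If the seller keeps x when proposing and the buyer keeps y when proposing, then x = 300 − 0.47y and y = 300 − 0.61x.
Solving: x = 300(1 − 0.47) / (1 − 0.61·0.47) = 159 / 0.7133 ≈ 222.9076.
The buyer gets 300 − 222.9076 ≈ 77.0924.

222.91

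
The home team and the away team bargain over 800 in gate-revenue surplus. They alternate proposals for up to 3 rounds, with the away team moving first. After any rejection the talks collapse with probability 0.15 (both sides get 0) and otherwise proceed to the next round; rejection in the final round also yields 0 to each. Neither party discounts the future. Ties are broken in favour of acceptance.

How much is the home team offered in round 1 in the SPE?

102

Round 3 (the away team proposes): the home team will accept anything ≥ 0, so the away team offers 0 and keeps 800.
Round 2 (the home team proposes): rejecting gives the away team an expected 0.85 × 800 = 680, so the home team offers 680, keeping 120.
Round 1 (the away team proposes): rejecting gives the home team an expected 0.85 × 120 = 102. The away team offers 102 and keeps 800 − 102 = 698.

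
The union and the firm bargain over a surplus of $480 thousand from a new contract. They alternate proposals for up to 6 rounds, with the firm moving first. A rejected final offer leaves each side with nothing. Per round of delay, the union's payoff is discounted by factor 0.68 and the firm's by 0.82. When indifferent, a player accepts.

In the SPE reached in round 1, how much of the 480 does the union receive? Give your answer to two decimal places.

193.00

Work backward from the last round.
Round 6 (the union proposes): rejection yields 0 for the firm; the union offers 0 and keeps 480.
Round 5 (the firm proposes): the union can get 480 next round, worth 0.68 × 480 = 326.4 now. The firm offers 326.4 and keeps 480 − 326.4 = 153.6.
Round 4 (the union proposes): the firm can get 153.6 next round, worth 0.82 × 153.6 = 125.952 now; the union offers that and keeps 354.048.
Round 3 (the firm proposes): the union can get 354.048 next round, worth 0.68 × 354.048 = 240.75264 now; the firm offers that and keeps 239.24736.
Round 2 (the union proposes): the firm can get 239.24736 next round, worth 0.82 × 239.24736 = 196.1828352 now, so the union offers 196.1828352, keeping 283.8171648.
Round 1 (the firm proposes): the union can get 283.8171648 next round, worth 0.68 × 283.8171648 = 192.995672064 now, so the firm offers 192.995672064, keeping 287.004327936.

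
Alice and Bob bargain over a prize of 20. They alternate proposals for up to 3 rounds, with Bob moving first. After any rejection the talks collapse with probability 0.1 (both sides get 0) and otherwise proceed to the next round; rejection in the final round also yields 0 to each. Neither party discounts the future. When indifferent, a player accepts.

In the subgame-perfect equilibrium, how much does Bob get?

18.2

By backward induction:
Round 3 (Bob proposes): Alice will accept anything ≥ 0, so Bob offers 0 and keeps 20.
Round 2 (Alice proposes): rejecting gives Bob an expected 0.9 × 20 = 18, so Alice offers 18, keeping 2.
Round 1 (Bob proposes): rejecting gives Alice an expected 0.9 × 2 = 1.8; Bob offers that and keeps 18.2.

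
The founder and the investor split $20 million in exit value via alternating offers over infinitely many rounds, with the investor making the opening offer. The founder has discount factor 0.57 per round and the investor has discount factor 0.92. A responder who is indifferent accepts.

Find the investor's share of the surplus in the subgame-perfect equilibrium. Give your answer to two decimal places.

18.08

When the investor proposes, the founder accepts any offer worth at least 0.57 times what the founder would get by proposing next round; and vice versa.
This gives x = 20 − 0.57y and y = 20 − 0.92x, where x and y are each side's share when it proposes.
Hence (1 − 0.57·0.92)x = 20(1 − 0.57), i.e. 0.4756·x = 8.6.
x ≈ 18.0824; the founder's share is 20 − x ≈ 1.9176.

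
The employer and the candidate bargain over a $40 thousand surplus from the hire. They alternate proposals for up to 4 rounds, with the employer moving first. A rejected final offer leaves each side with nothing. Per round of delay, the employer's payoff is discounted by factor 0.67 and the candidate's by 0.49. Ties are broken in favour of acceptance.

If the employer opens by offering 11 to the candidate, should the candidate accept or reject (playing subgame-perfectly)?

Reject

Round 4 (the candidate proposes): rejection yields 0 for the employer; the candidate offers 0 and keeps 40.
Round 3 (the employer proposes): the candidate can get 40 next round, worth 0.49 × 40 = 19.6 now. The employer offers 19.6 and keeps 40 − 19.6 = 20.4.
Round 2 (the candidate proposes): the employer can get 20.4 next round, worth 0.67 × 20.4 = 13.668 now; the candidate offers that and keeps 26.332.
So by rejecting in round 1, the candidate gets 26.332 next round, worth 0.49 × 26.332 = 12.90268 now.
Offer 11 < 12.90268, so the candidate rejects.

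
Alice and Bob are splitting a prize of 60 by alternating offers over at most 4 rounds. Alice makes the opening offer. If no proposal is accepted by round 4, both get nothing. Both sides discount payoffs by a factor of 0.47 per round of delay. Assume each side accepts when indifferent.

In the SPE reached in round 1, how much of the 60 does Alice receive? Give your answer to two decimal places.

Round 4 (Bob proposes): rejection yields 0 for Alice; Bob offers 0 and keeps 60.
Round 3 (Alice proposes): Bob can get 60 next round, worth 0.47 × 60 = 28.2 now. Alice offers 28.2 and keeps 60 − 28.2 = 31.8.
Round 2 (Bob proposes): Alice can get 31.8 next round, worth 0.47 × 31.8 = 14.946 now; Bob offers that and keeps 45.054.
Round 1 (Alice proposes): Bob can get 45.054 next round, worth 0.47 × 45.054 = 21.17538 now. Alice offers 21.17538 and keeps 60 − 21.17538 = 38.82462.

38.82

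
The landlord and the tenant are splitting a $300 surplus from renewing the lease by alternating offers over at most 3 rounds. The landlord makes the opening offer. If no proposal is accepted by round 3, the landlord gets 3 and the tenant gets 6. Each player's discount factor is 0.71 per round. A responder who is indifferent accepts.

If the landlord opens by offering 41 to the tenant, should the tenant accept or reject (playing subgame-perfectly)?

Round 3 (the landlord proposes): the tenant gets 6 if talks fail, so the landlord offers 6 and keeps 294.
Round 2 (the tenant proposes): the landlord can get 294 next round, worth 0.71 × 294 = 208.74 now, so the tenant offers 208.74, keeping 91.26.
So by rejecting in round 1, the tenant gets 91.26 next round, worth 0.71 × 91.26 = 64.7946 now.
Offer 41 < 64.7946, so the tenant rejects.

Reject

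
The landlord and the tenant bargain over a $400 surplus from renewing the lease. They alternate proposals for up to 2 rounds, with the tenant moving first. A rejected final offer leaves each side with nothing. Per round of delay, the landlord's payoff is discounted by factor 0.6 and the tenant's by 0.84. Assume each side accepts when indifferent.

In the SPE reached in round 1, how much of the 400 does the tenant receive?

Work backward from the last round.
Round 2 (the landlord proposes): the tenant will accept anything ≥ 0, so the landlord offers 0 and keeps 400.
Round 1 (the tenant proposes): the landlord can get 400 next round, worth 0.6 × 400 = 240 now, so the tenant offers 240, keeping 160.

160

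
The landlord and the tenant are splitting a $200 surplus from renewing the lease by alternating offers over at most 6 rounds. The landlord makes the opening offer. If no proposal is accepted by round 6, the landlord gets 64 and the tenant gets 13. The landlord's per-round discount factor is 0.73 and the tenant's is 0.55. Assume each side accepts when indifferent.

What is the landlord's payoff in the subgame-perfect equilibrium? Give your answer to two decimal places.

Round 6 (the tenant proposes): the landlord gets 64 if talks fail, so the tenant offers 64 and keeps 136.
Round 5 (the landlord proposes): the tenant can get 136 next round, worth 0.55 × 136 = 74.8 now. The landlord offers 74.8 and keeps 200 − 74.8 = 125.2.
Round 4 (the tenant proposes): the landlord can get 125.2 next round, worth 0.73 × 125.2 = 91.396 now; the tenant offers that and keeps 108.604.
Round 3 (the landlord proposes): the tenant can get 108.604 next round, worth 0.55 × 108.604 = 59.7322 now, so the landlord offers 59.7322, keeping 140.2678.
Round 2 (the tenant proposes): the landlord can get 140.2678 next round, worth 0.73 × 140.2678 = 102.395494 now; the tenant offers that and keeps 97.604506.
Round 1 (the landlord proposes): the tenant can get 97.604506 next round, worth 0.55 × 97.604506 = 53.6824783 now; the landlord offers that and keeps 146.3175217.

146.32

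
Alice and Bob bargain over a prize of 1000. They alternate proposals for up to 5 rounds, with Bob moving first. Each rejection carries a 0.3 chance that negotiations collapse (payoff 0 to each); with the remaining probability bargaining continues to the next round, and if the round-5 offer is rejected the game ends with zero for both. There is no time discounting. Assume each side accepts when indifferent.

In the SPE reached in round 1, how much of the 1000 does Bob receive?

Round 5 (Bob proposes): Alice will accept anything ≥ 0, so Bob offers 0 and keeps 1000.
Round 4 (Alice proposes): rejecting gives Bob an expected 0.7 × 1000 = 700. Alice offers 700 and keeps 1000 − 700 = 300.
Round 3 (Bob proposes): rejecting gives Alice an expected 0.7 × 300 = 210; Bob offers that and keeps 790.
Round 2 (Alice proposes): rejecting gives Bob an expected 0.7 × 790 = 553; Alice offers that and keeps 447.
Round 1 (Bob proposes): rejecting gives Alice an expected 0.7 × 447 = 312.9; Bob offers that and keeps 687.1.

687.1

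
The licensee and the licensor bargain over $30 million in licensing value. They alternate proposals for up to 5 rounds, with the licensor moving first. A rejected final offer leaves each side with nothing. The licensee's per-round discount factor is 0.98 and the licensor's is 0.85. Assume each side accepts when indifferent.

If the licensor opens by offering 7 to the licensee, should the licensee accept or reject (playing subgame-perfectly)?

Reject

Round 5 (the licensor proposes): the licensee will accept anything ≥ 0, so the licensor offers 0 and keeps 30.
Round 4 (the licensee proposes): the licensor can get 30 next round, worth 0.85 × 30 = 25.5 now. The licensee offers 25.5 and keeps 30 − 25.5 = 4.5.
Round 3 (the licensor proposes): the licensee can get 4.5 next round, worth 0.98 × 4.5 = 4.41 now; the licensor offers that and keeps 25.59.
Round 2 (the licensee proposes): the licensor can get 25.59 next round, worth 0.85 × 25.59 = 21.7515 now. The licensee offers 21.7515 and keeps 30 − 21.7515 = 8.2485.
So by rejecting in round 1, the licensee gets 8.2485 next round, worth 0.98 × 8.2485 = 8.08353 now.
Offer 7 < 8.08353, so the licensee rejects.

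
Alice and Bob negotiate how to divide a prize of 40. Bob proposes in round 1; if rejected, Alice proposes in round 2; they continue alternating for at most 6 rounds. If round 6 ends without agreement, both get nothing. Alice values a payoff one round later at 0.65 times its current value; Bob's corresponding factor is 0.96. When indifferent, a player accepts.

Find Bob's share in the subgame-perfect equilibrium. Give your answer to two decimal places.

Round 6 (Alice proposes): Bob will accept anything ≥ 0, so Alice offers 0 and keeps 40.
Round 5 (Bob proposes): Alice can get 40 next round, worth 0.65 × 40 = 26 now; Bob offers that and keeps 14.
Round 4 (Alice proposes): Bob can get 14 next round, worth 0.96 × 14 = 13.44 now, so Alice offers 13.44, keeping 26.56.
Round 3 (Bob proposes): Alice can get 26.56 next round, worth 0.65 × 26.56 = 17.264 now, so Bob offers 17.264, keeping 22.736.
Round 2 (Alice proposes): Bob can get 22.736 next round, worth 0.96 × 22.736 = 21.82656 now, so Alice offers 21.82656, keeping 18.17344.
Round 1 (Bob proposes): Alice can get 18.17344 next round, worth 0.65 × 18.17344 = 11.812736 now. Bob offers 11.812736 and keeps 40 − 11.812736 = 28.187264.

28.19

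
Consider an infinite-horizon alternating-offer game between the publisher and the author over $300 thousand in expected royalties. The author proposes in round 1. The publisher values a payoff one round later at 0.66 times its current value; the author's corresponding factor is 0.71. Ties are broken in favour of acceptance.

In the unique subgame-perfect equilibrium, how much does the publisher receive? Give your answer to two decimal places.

Let x be the author's share when the author proposes and y be the publisher's share when the publisher proposes.
The publisher accepts iff offered ≥ 0.66·y, so x = 300 − 0.66y. Symmetrically y = 300 − 0.71x.
Substituting: x = 300 − 0.66(300 − 0.71x), giving x(1 − 0.71·0.66) = 300(1 − 0.66).
So x = 300 × 0.34 / 0.5314 ≈ 191.9458, and the publisher receives 300 − x ≈ 108.0542.

108.05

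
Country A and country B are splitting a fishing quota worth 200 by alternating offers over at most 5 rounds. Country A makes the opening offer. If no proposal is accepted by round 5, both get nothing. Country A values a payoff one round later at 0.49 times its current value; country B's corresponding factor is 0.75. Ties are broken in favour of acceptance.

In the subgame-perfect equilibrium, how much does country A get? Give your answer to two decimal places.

By backward induction:
Round 5 (country A proposes): rejection yields 0 for country B; country A offers 0 and keeps 200.
Round 4 (country B proposes): country A can get 200 next round, worth 0.49 × 200 = 98 now; country B offers that and keeps 102.
Round 3 (country A proposes): country B can get 102 next round, worth 0.75 × 102 = 76.5 now. Country A offers 76.5 and keeps 200 − 76.5 = 123.5.
Round 2 (country B proposes): country A can get 123.5 next round, worth 0.49 × 123.5 = 60.515 now, so country B offers 60.515, keeping 139.485.
Round 1 (country A proposes): country B can get 139.485 next round, worth 0.75 × 139.485 = 104.61375 now, so country A offers 104.61375, keeping 95.38625.

95.39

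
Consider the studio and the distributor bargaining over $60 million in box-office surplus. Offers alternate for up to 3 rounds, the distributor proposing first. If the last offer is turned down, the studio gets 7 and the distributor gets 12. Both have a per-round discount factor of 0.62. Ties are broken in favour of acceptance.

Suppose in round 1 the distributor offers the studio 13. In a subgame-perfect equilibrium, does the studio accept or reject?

Reject

Round 3 (the distributor proposes): the studio gets 7 if talks fail, so the distributor offers 7 and keeps 53.
Round 2 (the studio proposes): the distributor can get 53 next round, worth 0.62 × 53 = 32.86 now. The studio offers 32.86 and keeps 60 − 32.86 = 27.14.
So by rejecting in round 1, the studio gets 27.14 next round, worth 0.62 × 27.14 = 16.8268 now.
Offer 13 < 16.8268, so the studio rejects.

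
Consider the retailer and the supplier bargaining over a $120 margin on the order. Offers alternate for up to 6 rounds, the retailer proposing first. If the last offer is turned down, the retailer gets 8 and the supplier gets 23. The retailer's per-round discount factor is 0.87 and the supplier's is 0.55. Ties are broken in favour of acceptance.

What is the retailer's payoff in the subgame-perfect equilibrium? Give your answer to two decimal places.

Round 6 (the supplier proposes): the retailer gets 8 if talks fail, so the supplier offers 8 and keeps 112.
Round 5 (the retailer proposes): the supplier can get 112 next round, worth 0.55 × 112 = 61.6 now, so the retailer offers 61.6, keeping 58.4.
Round 4 (the supplier proposes): the retailer can get 58.4 next round, worth 0.87 × 58.4 = 50.808 now; the supplier offers that and keeps 69.192.
Round 3 (the retailer proposes): the supplier can get 69.192 next round, worth 0.55 × 69.192 = 38.0556 now; the retailer offers that and keeps 81.9444.
Round 2 (the supplier proposes): the retailer can get 81.9444 next round, worth 0.87 × 81.9444 = 71.291628 now. The supplier offers 71.291628 and keeps 120 − 71.291628 = 48.708372.
Round 1 (the retailer proposes): the supplier can get 48.708372 next round, worth 0.55 × 48.708372 = 26.7896046 now; the retailer offers that and keeps 93.2103954.

93.21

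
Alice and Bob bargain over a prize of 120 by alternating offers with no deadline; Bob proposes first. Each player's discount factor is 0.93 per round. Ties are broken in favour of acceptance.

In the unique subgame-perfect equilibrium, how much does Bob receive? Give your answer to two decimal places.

62.18

In a stationary SPE each proposer offers the other exactly their discounted continuation value.
If Bob keeps x when proposing and Alice keeps y when proposing, then x = 120 − 0.93y and y = 120 − 0.93x.
Solving: x = 120(1 − 0.93) / (1 − 0.93·0.93) = 8.4 / 0.1351 ≈ 62.1762.
Alice gets 120 − 62.1762 ≈ 57.8238.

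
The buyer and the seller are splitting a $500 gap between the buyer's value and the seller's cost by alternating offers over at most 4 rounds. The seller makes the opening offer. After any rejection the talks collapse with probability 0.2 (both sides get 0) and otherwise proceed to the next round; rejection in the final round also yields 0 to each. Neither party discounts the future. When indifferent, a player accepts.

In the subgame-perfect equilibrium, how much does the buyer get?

336

Round 4 (the buyer proposes): the seller will accept anything ≥ 0, so the buyer offers 0 and keeps 500.
Round 3 (the seller proposes): rejecting gives the buyer an expected 0.8 × 500 = 400, so the seller offers 400, keeping 100.
Round 2 (the buyer proposes): rejecting gives the seller an expected 0.8 × 100 = 80, so the buyer offers 80, keeping 420.
Round 1 (the seller proposes): rejecting gives the buyer an expected 0.8 × 420 = 336. The seller offers 336 and keeps 500 − 336 = 164.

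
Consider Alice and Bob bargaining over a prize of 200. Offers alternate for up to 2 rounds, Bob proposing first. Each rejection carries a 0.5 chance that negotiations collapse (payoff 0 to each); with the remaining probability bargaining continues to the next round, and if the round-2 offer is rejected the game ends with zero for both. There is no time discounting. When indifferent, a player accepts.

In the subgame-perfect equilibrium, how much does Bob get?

100

Round 2 (Alice proposes): rejection yields 0 for Bob; Alice offers 0 and keeps 200.
Round 1 (Bob proposes): rejecting gives Alice an expected 0.5 × 200 = 100. Bob offers 100 and keeps 200 − 100 = 100.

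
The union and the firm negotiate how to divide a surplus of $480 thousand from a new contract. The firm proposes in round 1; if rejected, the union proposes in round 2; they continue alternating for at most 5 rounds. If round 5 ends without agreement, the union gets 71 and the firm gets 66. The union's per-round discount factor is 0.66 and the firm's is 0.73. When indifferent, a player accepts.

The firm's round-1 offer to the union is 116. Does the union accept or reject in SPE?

Round 5 (the firm proposes): the union gets 71 if talks fail, so the firm offers 71 and keeps 409.
Round 4 (the union proposes): the firm can get 409 next round, worth 0.73 × 409 = 298.57 now; the union offers that and keeps 181.43.
Round 3 (the firm proposes): the union can get 181.43 next round, worth 0.66 × 181.43 = 119.7438 now. The firm offers 119.7438 and keeps 480 − 119.7438 = 360.2562.
Round 2 (the union proposes): the firm can get 360.2562 next round, worth 0.73 × 360.2562 = 262.987026 now; the union offers that and keeps 217.012974.
So by rejecting in round 1, the union gets 217.012974 next round, worth 0.66 × 217.012974 = 143.22856284 now.
Offer 116 < 143.22856284, so the union rejects.

Reject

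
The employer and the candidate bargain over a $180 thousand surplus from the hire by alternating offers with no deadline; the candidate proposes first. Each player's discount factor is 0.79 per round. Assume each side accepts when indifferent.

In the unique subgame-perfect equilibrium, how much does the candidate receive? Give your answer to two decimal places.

When the candidate proposes, the employer accepts any offer worth at least 0.79 times what the employer would get by proposing next round; and vice versa.
This gives x = 180 − 0.79y and y = 180 − 0.79x, where x and y are each side's share when it proposes.
Hence (1 − 0.79·0.79)x = 180(1 − 0.79), i.e. 0.3759·x = 37.8.
x ≈ 100.5587; the employer's share is 180 − x ≈ 79.4413.

100.56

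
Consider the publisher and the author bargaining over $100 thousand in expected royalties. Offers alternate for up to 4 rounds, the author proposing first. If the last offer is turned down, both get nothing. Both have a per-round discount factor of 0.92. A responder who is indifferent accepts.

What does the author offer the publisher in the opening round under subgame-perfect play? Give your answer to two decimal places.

85.23

Work backward from the last round.
Round 4 (the publisher proposes): the author will accept anything ≥ 0, so the publisher offers 0 and keeps 100.
Round 3 (the author proposes): the publisher can get 100 next round, worth 0.92 × 100 = 92 now, so the author offers 92, keeping 8.
Round 2 (the publisher proposes): the author can get 8 next round, worth 0.92 × 8 = 7.36 now; the publisher offers that and keeps 92.64.
Round 1 (the author proposes): the publisher can get 92.64 next round, worth 0.92 × 92.64 = 85.2288 now; the author offers that and keeps 14.7712.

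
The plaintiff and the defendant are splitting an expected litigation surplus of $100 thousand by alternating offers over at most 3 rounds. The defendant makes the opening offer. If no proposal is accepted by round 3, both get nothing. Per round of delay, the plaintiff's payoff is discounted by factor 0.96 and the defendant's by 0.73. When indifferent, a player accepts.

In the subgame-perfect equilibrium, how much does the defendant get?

Round 3 (the defendant proposes): the plaintiff will accept anything ≥ 0, so the defendant offers 0 and keeps 100.
Round 2 (the plaintiff proposes): the defendant can get 100 next round, worth 0.73 × 100 = 73 now, so the plaintiff offers 73, keeping 27.
Round 1 (the defendant proposes): the plaintiff can get 27 next round, worth 0.96 × 27 = 25.92 now, so the defendant offers 25.92, keeping 74.08.

74.08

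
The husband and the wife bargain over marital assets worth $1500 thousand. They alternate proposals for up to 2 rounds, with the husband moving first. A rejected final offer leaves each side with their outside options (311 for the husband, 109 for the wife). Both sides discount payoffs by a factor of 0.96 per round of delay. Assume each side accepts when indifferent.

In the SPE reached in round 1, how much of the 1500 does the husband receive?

358.56

Round 2 (the wife proposes): the husband gets 311 if talks fail, so the wife offers 311 and keeps 1189.
Round 1 (the husband proposes): the wife can get 1189 next round, worth 0.96 × 1189 = 1141.44 now, so the husband offers 1141.44, keeping 358.56.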